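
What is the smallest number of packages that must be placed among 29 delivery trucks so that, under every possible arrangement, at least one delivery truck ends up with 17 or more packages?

With 464 packages one could put exactly 16 in each of the 29 delivery trucks, and no delivery truck would reach 17.
One more package must land in a delivery truck that already has 16, giving it 17.
So 29 × 16 + 1 = 465 packages are required.

465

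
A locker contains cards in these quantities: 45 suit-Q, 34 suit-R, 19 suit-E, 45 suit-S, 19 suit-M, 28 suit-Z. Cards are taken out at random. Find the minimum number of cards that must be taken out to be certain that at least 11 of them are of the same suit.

By the pigeonhole principle, the 6 suits are the holes; the cards drawn are the pigeons.
To avoid 11 of any one suit, the worst case takes at most 10 of each suit.
That gives 10 + 10 + 10 + 10 + 10 + 10 = 60 cards with no suit reaching 11.
The next card forces some suit to 11, so 60 + 1 = 61.

61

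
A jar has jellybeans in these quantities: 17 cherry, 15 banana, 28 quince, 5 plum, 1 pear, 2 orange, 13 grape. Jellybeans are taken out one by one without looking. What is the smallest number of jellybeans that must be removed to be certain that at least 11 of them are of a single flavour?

An adversary could hand out at most 10 jellybeans per flavour (plum, pear, orange run out sooner): 10 + 10 + 10 + 5 + 1 + 2 + 10 = 48 jellybeans and still no flavour has 11.
Pigeonhole: one more jellybean lands in a flavour already at 10, so 49 draws are enough and 48 are not.

49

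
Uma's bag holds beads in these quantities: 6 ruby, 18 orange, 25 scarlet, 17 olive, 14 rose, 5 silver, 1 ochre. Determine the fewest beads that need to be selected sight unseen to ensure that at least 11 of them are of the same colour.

The 7 colours are the holes; the beads drawn are the pigeons.
To avoid 11 of any one colour, the worst case takes at most 10 of each colour, or every bead of a colour that has fewer than 10.
That gives 6 + 10 + 10 + 10 + 10 + 5 + 1 = 52 beads with no colour reaching 11.
The next bead forces some colour to 11, so 52 + 1 = 53.

53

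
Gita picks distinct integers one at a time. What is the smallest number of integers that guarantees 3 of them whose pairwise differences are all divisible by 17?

Integers whose pairwise differences are multiples of 17 are exactly those sharing a remainder mod 17. The 17 residue classes mod 17 are the pigeonholes.
With 34 integers one could put 2 in each residue class and have no class reach 3.
The 35th integer pushes some class to 3, so 17·2 + 1 = 35.

35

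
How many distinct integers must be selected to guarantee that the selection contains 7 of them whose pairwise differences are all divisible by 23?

139

Integers whose pairwise differences are multiples of 23 are exactly those sharing a remainder mod 23. By pigeonhole, the 23 residue classes mod 23 are the pigeonholes.
With 138 integers one could put 6 in each residue class and have no class reach 7.
The 139th integer pushes some class to 7, so 23·6 + 1 = 139.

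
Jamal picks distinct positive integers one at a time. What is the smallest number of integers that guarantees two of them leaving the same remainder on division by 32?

33

Pigeonhole: the 32 residue classes mod 32 are the pigeonholes.
With 32 integers one could put 1 in each residue class and have no class reach 2.
The 33rd integer pushes some class to 2, so 32·1 + 1 = 33.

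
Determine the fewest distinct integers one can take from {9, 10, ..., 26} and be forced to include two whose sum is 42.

Two chosen integers sum to 42 exactly when both halves of some pair {x, 42−x} with 16 ≤ x ≤ 42−x ≤ 26 are chosen — 5 such pairs.
The remaining 8 elements (those with no distinct partner in range) can never complete a 42-sum, so the worst case takes all of them and one from each pair: 8 + 5 = 13.
By the pigeonhole principle, the 14th integer has to be the second member of some pair, so 13 + 1 = 14.

14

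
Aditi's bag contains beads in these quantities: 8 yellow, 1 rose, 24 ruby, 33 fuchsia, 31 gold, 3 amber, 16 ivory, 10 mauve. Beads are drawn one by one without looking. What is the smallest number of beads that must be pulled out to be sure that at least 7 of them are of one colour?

41

An adversary could hand out at most 6 beads per colour (rose, amber run out sooner): 6 + 1 + 6 + 6 + 6 + 3 + 6 + 6 = 40 beads and still no colour has 7.
By the pigeonhole principle, one more bead lands in a colour already at 6, so 41 draws are enough and 40 are not.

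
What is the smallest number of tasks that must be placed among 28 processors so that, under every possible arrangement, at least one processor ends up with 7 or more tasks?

With 168 tasks one could put exactly 6 in each of the 28 processors, and no processor would reach 7.
One more task must land in a processor that already has 6, giving it 7.
So 28 × 6 + 1 = 169 tasks are required.

169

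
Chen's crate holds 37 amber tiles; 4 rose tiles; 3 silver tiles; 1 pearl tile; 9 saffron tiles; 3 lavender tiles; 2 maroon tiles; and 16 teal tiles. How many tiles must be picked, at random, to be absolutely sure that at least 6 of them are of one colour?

Put each drawn tile into a box by colour. The largest draw with every box below 6 takes min(count, 5) from each colour; colours with fewer than 5 contribute all they have.
Σ min(cᵢ, 5) = 5 + 4 + 3 + 1 + 5 + 3 + 2 + 5 = 28.
Draw number 28 + 1 = 29 must push one box to 6.

29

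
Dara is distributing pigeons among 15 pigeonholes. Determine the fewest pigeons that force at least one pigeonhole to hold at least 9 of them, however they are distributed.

With 120 pigeons one could put exactly 8 in each of the 15 pigeonholes, and no pigeonhole would reach 9.
One more pigeon must land in a pigeonhole that already has 8, giving it 9.
So 15 × 8 + 1 = 121 pigeons are required.

121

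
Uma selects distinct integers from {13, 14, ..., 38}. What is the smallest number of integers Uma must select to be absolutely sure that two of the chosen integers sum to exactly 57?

Two chosen integers sum to 57 exactly when both halves of some pair {x, 57−x} with 19 ≤ x ≤ 57−x ≤ 38 are chosen — 10 such pairs.
The remaining 6 elements (those with no distinct partner in range) can never complete a 57-sum, so the worst case takes all of them and one from each pair: 6 + 10 = 16.
The 17th integer has to be the second member of some pair, so 16 + 1 = 17.

17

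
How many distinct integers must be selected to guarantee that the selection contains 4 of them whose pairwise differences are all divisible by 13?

40

Integers whose pairwise differences are multiples of 13 are exactly those sharing a remainder mod 13. The 13 residue classes mod 13 are the pigeonholes.
With 39 integers one could put 3 in each residue class and have no class reach 4.
The 40th integer pushes some class to 4, so 13·3 + 1 = 40.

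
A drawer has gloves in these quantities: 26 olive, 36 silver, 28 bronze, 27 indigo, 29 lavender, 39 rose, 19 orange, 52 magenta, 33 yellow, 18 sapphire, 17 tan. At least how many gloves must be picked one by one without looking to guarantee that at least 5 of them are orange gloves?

310

In the worst case for collecting orange gloves, every non-orange glove comes out first.
There are 26 + 36 + 28 + 27 + 29 + 39 + 52 + 33 + 18 + 17 = 305 non-orange gloves altogether.
After those, each further glove must be orange, so 305 + 5 = 310 draws guarantee 5 orange gloves.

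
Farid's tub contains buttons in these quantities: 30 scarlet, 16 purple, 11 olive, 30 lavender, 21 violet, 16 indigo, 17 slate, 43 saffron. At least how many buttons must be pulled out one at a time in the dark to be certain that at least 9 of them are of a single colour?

An adversary could hand out at most 8 buttons per colour: 8 + 8 + 8 + 8 + 8 + 8 + 8 + 8 = 64 buttons and still no colour has 9.
By pigeonhole, one more button lands in a colour already at 8, so 65 draws are enough and 64 are not.

65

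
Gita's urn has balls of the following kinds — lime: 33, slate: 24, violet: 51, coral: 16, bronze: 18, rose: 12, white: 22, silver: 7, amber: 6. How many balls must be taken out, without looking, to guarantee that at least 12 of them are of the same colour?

The 9 colours are the holes; the balls drawn are the pigeons.
To avoid 12 of any one colour, the worst case takes at most 11 of each colour, or every ball of a colour that has fewer than 11.
That gives 11 + 11 + 11 + 11 + 11 + 11 + 11 + 7 + 6 = 90 balls with no colour reaching 12.
The next ball forces some colour to 12, so 90 + 1 = 91.

91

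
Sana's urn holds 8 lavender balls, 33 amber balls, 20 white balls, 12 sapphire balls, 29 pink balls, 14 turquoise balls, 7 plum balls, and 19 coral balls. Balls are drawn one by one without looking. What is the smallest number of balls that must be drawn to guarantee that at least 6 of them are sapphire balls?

In the worst case for collecting sapphire balls, every non-sapphire ball comes out first.
There are 8 + 33 + 20 + 29 + 14 + 7 + 19 = 130 non-sapphire balls altogether.
After those, each further ball must be sapphire, so 130 + 6 = 136 draws guarantee 6 sapphire balls.

136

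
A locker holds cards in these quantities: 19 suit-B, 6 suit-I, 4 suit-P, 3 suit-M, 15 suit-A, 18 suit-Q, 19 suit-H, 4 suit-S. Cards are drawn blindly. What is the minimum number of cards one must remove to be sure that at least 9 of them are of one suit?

An adversary could hand out at most 8 cards per suit (4 suits run out sooner): 8 + 6 + 4 + 3 + 8 + 8 + 8 + 4 = 49 cards and still no suit has 9.
By pigeonhole, one more card lands in a suit already at 8, so 50 draws are enough and 49 are not.

50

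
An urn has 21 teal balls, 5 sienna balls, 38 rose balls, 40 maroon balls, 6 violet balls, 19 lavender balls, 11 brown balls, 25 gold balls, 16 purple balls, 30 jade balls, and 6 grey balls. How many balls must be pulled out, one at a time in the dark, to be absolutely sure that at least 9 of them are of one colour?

82

By pigeonhole, put each drawn ball into a box by colour. The largest draw with every box below 9 takes min(count, 8) from each colour; colours with fewer than 8 contribute all they have.
Σ min(cᵢ, 8) = 8 + 5 + 8 + 8 + 6 + 8 + 8 + 8 + 8 + 8 + 6 = 81.
Draw number 81 + 1 = 82 must push one box to 9.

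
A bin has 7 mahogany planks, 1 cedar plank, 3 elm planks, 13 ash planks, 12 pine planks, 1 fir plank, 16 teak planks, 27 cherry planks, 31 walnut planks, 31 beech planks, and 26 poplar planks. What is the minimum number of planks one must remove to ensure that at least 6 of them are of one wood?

An adversary could hand out at most 5 planks per wood (cedar, elm, fir run out sooner): 5 + 1 + 3 + 5 + 5 + 1 + 5 + 5 + 5 + 5 + 5 = 45 planks and still no wood has 6.
One more plank lands in a wood already at 5, so 46 draws are enough and 45 are not.

46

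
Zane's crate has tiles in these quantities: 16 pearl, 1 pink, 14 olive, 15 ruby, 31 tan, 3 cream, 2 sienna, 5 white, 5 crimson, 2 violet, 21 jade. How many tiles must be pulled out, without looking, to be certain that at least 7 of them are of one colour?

49

Put each drawn tile into a box by colour. The largest draw with every box below 7 takes min(count, 6) from each colour; colours with fewer than 6 contribute all they have.
Σ min(cᵢ, 6) = 6 + 1 + 6 + 6 + 6 + 3 + 2 + 5 + 5 + 2 + 6 = 48.
Draw number 48 + 1 = 49 must push one box to 7.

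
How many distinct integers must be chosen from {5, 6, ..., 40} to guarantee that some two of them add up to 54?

24

A set avoiding the sum 54 can contain at most one of each pair {x, 54−x}, plus the 10 elements whose complement lies outside the range or equal to its own complement.
The integers 5, …, 27 (23 of them) are such a set: any two sum to at least 5+6 = 11 and at most 26+27 = 53 < 54.
By the pigeonhole principle, any 24th integer completes one of the 13 pairs, so 24 choices force a sum of 54.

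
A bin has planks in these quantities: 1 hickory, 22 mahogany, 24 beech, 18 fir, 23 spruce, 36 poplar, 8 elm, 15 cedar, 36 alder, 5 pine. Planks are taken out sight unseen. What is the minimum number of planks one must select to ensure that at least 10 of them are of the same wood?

78

By pigeonhole, the 10 woods are the holes; the planks drawn are the pigeons.
To avoid 10 of any one wood, the worst case takes at most 9 of each wood, or every plank of a wood that has fewer than 9.
That gives 1 + 9 + 9 + 9 + 9 + 9 + 8 + 9 + 9 + 5 = 77 planks with no wood reaching 10.
The next plank forces some wood to 10, so 77 + 1 = 78.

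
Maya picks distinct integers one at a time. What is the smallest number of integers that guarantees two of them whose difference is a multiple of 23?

Integers whose pairwise differences are multiples of 23 are exactly those sharing a remainder mod 23. The 23 residue classes mod 23 are the pigeonholes.
With 23 integers one could put 1 in each residue class and have no class reach 2.
The 24th integer pushes some class to 2, so 23·1 + 1 = 24.

24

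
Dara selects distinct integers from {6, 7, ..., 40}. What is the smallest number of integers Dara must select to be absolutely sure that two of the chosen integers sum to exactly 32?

26

A set avoiding the sum 32 can contain at most one of each pair {x, 32−x}, plus the 15 elements whose complement lies outside the range or equal to its own complement.
The integers 16, …, 40 (25 of them) are such a set: any two sum to at least 16+17 = 33 > 32.
By the pigeonhole principle, any 26th integer completes one of the 10 pairs, so 26 choices force a sum of 32.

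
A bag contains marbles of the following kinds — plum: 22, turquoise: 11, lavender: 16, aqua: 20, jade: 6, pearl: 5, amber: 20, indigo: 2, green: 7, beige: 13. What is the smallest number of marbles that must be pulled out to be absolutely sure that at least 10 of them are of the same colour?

Pigeonhole: the 10 colours are the holes; the marbles drawn are the pigeons.
To avoid 10 of any one colour, the worst case takes at most 9 of each colour, or every marble of a colour that has fewer than 9.
That gives 9 + 9 + 9 + 9 + 6 + 5 + 9 + 2 + 7 + 9 = 74 marbles with no colour reaching 10.
The next marble forces some colour to 10, so 74 + 1 = 75.

75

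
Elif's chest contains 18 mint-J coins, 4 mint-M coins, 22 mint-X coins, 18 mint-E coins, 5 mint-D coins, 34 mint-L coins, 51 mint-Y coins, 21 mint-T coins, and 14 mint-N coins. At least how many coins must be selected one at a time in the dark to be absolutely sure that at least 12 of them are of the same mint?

87

By pigeonhole, the 9 mints are the holes; the coins drawn are the pigeons.
To avoid 12 of any one mint, the worst case takes at most 11 of each mint, or every coin of a mint that has fewer than 11.
That gives 11 + 4 + 11 + 11 + 5 + 11 + 11 + 11 + 11 = 86 coins with no mint reaching 12.
The next coin forces some mint to 12, so 86 + 1 = 87.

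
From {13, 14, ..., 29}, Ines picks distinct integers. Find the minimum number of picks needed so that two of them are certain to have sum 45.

Two chosen integers sum to 45 exactly when both halves of some pair {x, 45−x} with 16 ≤ x ≤ 45−x ≤ 29 are chosen — 7 such pairs.
The remaining 3 elements (those with no distinct partner in range) can never complete a 45-sum, so the worst case takes all of them and one from each pair: 3 + 7 = 10.
Pigeonhole: the 11th integer has to be the second member of some pair, so 10 + 1 = 11.

11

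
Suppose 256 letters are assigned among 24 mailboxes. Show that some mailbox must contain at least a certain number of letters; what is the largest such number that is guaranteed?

11

The 24 mailboxes are the holes and the 256 letters are the pigeons.
If every mailbox held at most 10 letters, the total would be at most 24 × 10 = 240, which is less than 256.
So some mailbox holds at least ⌈256/24⌉ = 11 letters.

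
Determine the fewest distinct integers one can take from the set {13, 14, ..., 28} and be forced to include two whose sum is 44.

11

A set avoiding the sum 44 can contain at most one of each pair {x, 44−x}, plus the 4 elements whose complement lies outside the range or equal to its own complement.
The integers 13, …, 22 (10 of them) are such a set: any two sum to at least 13+14 = 27 and at most 21+22 = 43 < 44.
Any 11th integer completes one of the 6 pairs, so 11 choices force a sum of 44.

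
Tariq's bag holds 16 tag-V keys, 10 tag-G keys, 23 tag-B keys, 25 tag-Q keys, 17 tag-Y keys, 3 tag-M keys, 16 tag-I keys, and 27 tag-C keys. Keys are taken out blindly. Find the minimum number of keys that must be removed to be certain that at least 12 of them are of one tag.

80

An adversary could hand out at most 11 keys per tag (tag-G, tag-M run out sooner): 11 + 10 + 11 + 11 + 11 + 3 + 11 + 11 = 79 keys and still no tag has 12.
By the pigeonhole principle, one more key lands in a tag already at 11, so 80 draws are enough and 79 are not.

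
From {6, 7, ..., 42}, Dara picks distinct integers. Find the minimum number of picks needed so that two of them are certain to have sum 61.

A set avoiding the sum 61 can contain at most one of each pair {x, 61−x}, plus the 13 elements whose complement lies outside the range.
The integers 6, …, 30 (25 of them) are such a set: any two sum to at least 6+7 = 13 and at most 29+30 = 59 < 61.
By the pigeonhole principle, any 26th integer completes one of the 12 pairs, so 26 choices force a sum of 61.

26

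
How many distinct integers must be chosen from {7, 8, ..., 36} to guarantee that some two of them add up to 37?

Group the elements by complementary pair {x, 37−x}: {7,30}, {8,29}, {9,28}, …, giving 12 two-element pairs and 6 integers whose partner 37−x falls outside [7,36].
Treating each of those 18 groups as a pigeonhole, one can pick one integer per group — 18 integers — with no two summing to 37.
The 19th integer lands in an occupied pair, forcing a sum of 37.

19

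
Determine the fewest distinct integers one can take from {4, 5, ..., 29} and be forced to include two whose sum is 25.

18

Two chosen integers sum to 25 exactly when both halves of some pair {x, 25−x} with 4 ≤ x ≤ 25−x ≤ 21 are chosen — 9 such pairs.
The remaining 8 elements (those with no distinct partner in range) can never complete a 25-sum, so the worst case takes all of them and one from each pair: 8 + 9 = 17.
By the pigeonhole principle, the 18th integer has to be the second member of some pair, so 17 + 1 = 18.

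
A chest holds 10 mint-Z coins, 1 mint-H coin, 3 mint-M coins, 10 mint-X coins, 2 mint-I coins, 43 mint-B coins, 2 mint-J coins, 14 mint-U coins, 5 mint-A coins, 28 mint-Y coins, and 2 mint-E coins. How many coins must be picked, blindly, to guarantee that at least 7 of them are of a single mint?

46

Pigeonhole: put each drawn coin into a box by mint. The largest draw with every box below 7 takes min(count, 6) from each mint; mints with fewer than 6 contribute all they have.
Σ min(cᵢ, 6) = 6 + 1 + 3 + 6 + 2 + 6 + 2 + 6 + 5 + 6 + 2 = 45.
Draw number 45 + 1 = 46 must push one box to 7.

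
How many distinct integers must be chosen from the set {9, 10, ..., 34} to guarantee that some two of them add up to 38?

17

Two chosen integers sum to 38 exactly when both halves of some pair {x, 38−x} with 9 ≤ x ≤ 38−x ≤ 29 are chosen — 10 such pairs.
The remaining 6 elements (those with no distinct partner in range) can never complete a 38-sum, so the worst case takes all of them and one from each pair: 6 + 10 = 16.
The 17th integer has to be the second member of some pair, so 16 + 1 = 17.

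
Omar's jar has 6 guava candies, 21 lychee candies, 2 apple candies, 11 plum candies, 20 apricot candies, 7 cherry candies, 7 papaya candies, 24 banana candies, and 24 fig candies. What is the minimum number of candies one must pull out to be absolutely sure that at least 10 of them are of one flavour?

68

An adversary could hand out at most 9 candies per flavour (4 flavours run out sooner): 6 + 9 + 2 + 9 + 9 + 7 + 7 + 9 + 9 = 67 candies and still no flavour has 10.
Pigeonhole: one more candy lands in a flavour already at 9, so 68 draws are enough and 67 are not.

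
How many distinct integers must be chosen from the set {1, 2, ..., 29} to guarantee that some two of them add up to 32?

A set avoiding the sum 32 can contain at most one of each pair {x, 32−x}, plus the 3 elements whose complement lies outside the range or equal to its own complement.
The integers 1, …, 16 (16 of them) are such a set: any two sum to at least 1+2 = 3 and at most 15+16 = 31 < 32.
Any 17th integer completes one of the 13 pairs, so 17 choices force a sum of 32.

17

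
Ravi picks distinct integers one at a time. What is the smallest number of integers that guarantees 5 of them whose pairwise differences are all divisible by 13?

Integers whose pairwise differences are multiples of 13 are exactly those sharing a remainder mod 13. Pigeonhole: the 13 residue classes mod 13 are the pigeonholes.
With 52 integers one could put 4 in each residue class and have no class reach 5.
The 53rd integer pushes some class to 5, so 13·4 + 1 = 53.

53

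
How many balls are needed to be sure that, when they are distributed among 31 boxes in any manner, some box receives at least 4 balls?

94

With 93 balls one could put exactly 3 in each of the 31 boxes, and no box would reach 4.
Pigeonhole: one more ball must land in a box that already has 3, giving it 4.
So 31 × 3 + 1 = 94 balls are required.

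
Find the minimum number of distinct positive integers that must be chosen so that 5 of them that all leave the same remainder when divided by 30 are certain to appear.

By the pigeonhole principle, the 30 residue classes mod 30 are the pigeonholes.
With 120 integers one could put 4 in each residue class and have no class reach 5.
The 121st integer pushes some class to 5, so 30·4 + 1 = 121.

121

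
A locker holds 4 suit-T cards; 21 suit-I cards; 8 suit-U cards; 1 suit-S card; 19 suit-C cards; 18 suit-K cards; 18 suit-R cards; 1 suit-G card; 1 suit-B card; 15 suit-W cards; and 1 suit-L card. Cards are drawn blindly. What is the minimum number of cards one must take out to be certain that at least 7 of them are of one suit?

Put each drawn card into a box by suit. The largest draw with every box below 7 takes min(count, 6) from each suit; suits with fewer than 6 contribute all they have.
Σ min(cᵢ, 6) = 4 + 6 + 6 + 1 + 6 + 6 + 6 + 1 + 1 + 6 + 1 = 44.
Draw number 44 + 1 = 45 must push one box to 7.

45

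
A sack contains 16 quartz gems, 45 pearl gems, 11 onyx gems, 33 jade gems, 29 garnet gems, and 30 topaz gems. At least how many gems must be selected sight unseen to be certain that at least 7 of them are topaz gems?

141

In the worst case for collecting topaz gems, every non-topaz gem comes out first.
There are 16 + 45 + 11 + 33 + 29 = 134 non-topaz gems altogether.
After those, each further gem must be topaz, so 134 + 7 = 141 draws guarantee 7 topaz gems.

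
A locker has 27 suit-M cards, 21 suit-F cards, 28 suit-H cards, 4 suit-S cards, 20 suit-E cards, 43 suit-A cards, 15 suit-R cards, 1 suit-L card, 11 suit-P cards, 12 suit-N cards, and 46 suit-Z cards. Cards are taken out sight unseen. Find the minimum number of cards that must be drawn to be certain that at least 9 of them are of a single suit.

78

An adversary could hand out at most 8 cards per suit (suit-S, suit-L run out sooner): 8 + 8 + 8 + 4 + 8 + 8 + 8 + 1 + 8 + 8 + 8 = 77 cards and still no suit has 9.
By the pigeonhole principle, one more card lands in a suit already at 8, so 78 draws are enough and 77 are not.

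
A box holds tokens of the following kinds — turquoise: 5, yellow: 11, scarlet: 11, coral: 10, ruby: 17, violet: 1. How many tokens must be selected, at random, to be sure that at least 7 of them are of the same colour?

31

An adversary could hand out at most 6 tokens per colour (turquoise, violet run out sooner): 5 + 6 + 6 + 6 + 6 + 1 = 30 tokens and still no colour has 7.
One more token lands in a colour already at 6, so 31 draws are enough and 30 are not.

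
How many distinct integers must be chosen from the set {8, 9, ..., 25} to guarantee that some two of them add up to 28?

13

A set avoiding the sum 28 can contain at most one of each pair {x, 28−x}, plus the 6 elements whose complement lies outside the range or equal to its own complement.
The integers 14, …, 25 (12 of them) are such a set: any two sum to at least 14+15 = 29 > 28.
By pigeonhole, any 13th integer completes one of the 6 pairs, so 13 choices force a sum of 28.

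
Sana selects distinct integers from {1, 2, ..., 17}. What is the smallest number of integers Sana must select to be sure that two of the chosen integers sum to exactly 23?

12

Two chosen integers sum to 23 exactly when both halves of some pair {x, 23−x} with 6 ≤ x ≤ 23−x ≤ 17 are chosen — 6 such pairs.
The remaining 5 elements (those with no distinct partner in range) can never complete a 23-sum, so the worst case takes all of them and one from each pair: 5 + 6 = 11.
By pigeonhole, the 12th integer has to be the second member of some pair, so 11 + 1 = 12.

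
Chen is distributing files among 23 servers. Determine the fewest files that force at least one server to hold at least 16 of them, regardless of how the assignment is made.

With 345 files one could put exactly 15 in each of the 23 servers, and no server would reach 16.
By the pigeonhole principle, one more file must land in a server that already has 15, giving it 16.
So 23 × 15 + 1 = 346 files are required.

346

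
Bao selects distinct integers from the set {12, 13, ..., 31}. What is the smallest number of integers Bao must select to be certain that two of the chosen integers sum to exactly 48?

Group the elements by complementary pair {x, 48−x}: {17,31}, {18,30}, {19,29}, …, giving 7 two-element pairs, the single value 24 (it cannot pair with itself since the integers are distinct), and 5 integers whose partner 48−x falls outside [12,31].
Treating each of those 13 groups as a pigeonhole, one can pick one integer per group — 13 integers — with no two summing to 48.
The 14th integer lands in an occupied pair, forcing a sum of 48.

14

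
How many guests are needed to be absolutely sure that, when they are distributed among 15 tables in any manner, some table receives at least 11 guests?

151

With 150 guests one could put exactly 10 in each of the 15 tables, and no table would reach 11.
One more guest must land in a table that already has 10, giving it 11.
So 15 × 10 + 1 = 151 guests are required.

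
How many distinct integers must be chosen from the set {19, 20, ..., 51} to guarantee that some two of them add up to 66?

20

Group the elements by complementary pair {x, 66−x}: {19,47}, {20,46}, {21,45}, …, giving 14 two-element pairs; the single value 33 (it cannot pair with itself since the integers are distinct); and 4 integers whose partner 66−x falls outside [19,51].
Treating each of those 19 groups as a pigeonhole, one can pick one integer per group — 19 integers — with no two summing to 66.
The 20th integer lands in an occupied pair, forcing a sum of 66.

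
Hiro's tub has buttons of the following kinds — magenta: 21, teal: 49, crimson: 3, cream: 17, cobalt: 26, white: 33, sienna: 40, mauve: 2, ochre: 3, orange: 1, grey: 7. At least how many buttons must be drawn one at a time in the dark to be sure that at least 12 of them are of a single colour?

An adversary could hand out at most 11 buttons per colour (5 colours run out sooner): 11 + 11 + 3 + 11 + 11 + 11 + 11 + 2 + 3 + 1 + 7 = 82 buttons and still no colour has 12.
One more button lands in a colour already at 11, so 83 draws are enough and 82 are not.

83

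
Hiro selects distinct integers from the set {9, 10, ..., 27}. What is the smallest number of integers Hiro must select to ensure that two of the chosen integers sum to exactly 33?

12

Group the elements by complementary pair {x, 33−x}: {9,24}, {10,23}, {11,22}, …, giving 8 two-element pairs and 3 integers whose partner 33−x falls outside [9,27].
Treating each of those 11 groups as a pigeonhole, one can pick one integer per group — 11 integers — with no two summing to 33.
The 12th integer lands in an occupied pair, forcing a sum of 33.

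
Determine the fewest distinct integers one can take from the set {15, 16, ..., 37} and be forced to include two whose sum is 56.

15

A set avoiding the sum 56 can contain at most one of each pair {x, 56−x}, plus the 5 elements whose complement lies outside the range or equal to its own complement.
The integers 15, …, 28 (14 of them) are such a set: any two sum to at least 15+16 = 31 and at most 27+28 = 55 < 56.
Pigeonhole: any 15th integer completes one of the 9 pairs, so 15 choices force a sum of 56.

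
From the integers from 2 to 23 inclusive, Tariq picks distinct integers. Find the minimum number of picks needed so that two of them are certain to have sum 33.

16

Group the elements by complementary pair {x, 33−x}: {10,23}, {11,22}, {12,21}, …, giving 7 two-element pairs and 8 integers whose partner 33−x falls outside [2,23].
By pigeonhole, treating each of those 15 groups as a pigeonhole, one can pick one integer per group — 15 integers — with no two summing to 33.
The 16th integer lands in an occupied pair, forcing a sum of 33.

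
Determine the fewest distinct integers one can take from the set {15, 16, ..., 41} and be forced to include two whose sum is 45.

20

Group the elements by complementary pair {x, 45−x}: {15,30}, {16,29}, {17,28}, …, giving 8 two-element pairs and 11 integers whose partner 45−x falls outside [15,41].
Treating each of those 19 groups as a pigeonhole, one can pick one integer per group — 19 integers — with no two summing to 45.
The 20th integer lands in an occupied pair, forcing a sum of 45.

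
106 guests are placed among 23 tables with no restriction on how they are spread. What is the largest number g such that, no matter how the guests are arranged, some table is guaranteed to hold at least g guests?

Pigeonhole: the 23 tables are the holes and the 106 guests are the pigeons.
If every table held at most 4 guests, the total would be at most 23 × 4 = 92, which is less than 106.
So some table holds at least ⌈106/23⌉ = 5 guests.

5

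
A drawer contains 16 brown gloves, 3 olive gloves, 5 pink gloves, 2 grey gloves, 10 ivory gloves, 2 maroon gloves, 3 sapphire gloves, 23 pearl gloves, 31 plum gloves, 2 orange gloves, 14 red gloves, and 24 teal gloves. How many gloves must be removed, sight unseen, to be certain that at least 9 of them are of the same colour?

Pigeonhole: the 12 colours are the holes; the gloves drawn are the pigeons.
To avoid 9 of any one colour, the worst case takes at most 8 of each colour, or every glove of a colour that has fewer than 8.
That gives 8 + 3 + 5 + 2 + 8 + 2 + 3 + 8 + 8 + 2 + 8 + 8 = 65 gloves with no colour reaching 9.
The next glove forces some colour to 9, so 65 + 1 = 66.

66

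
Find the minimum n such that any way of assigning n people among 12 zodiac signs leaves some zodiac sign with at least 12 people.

133

With 132 people one could put exactly 11 in each of the 12 zodiac signs, and no zodiac sign would reach 12.
One more person must land in a zodiac sign that already has 11, giving it 12.
So 12 × 11 + 1 = 133 people are required.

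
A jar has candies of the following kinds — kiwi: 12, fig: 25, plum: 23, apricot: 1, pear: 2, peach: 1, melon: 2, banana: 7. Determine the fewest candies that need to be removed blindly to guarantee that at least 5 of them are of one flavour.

23

The 8 flavours are the holes; the candies drawn are the pigeons.
To avoid 5 of any one flavour, the worst case takes at most 4 of each flavour, or every candy of a flavour that has fewer than 4.
That gives 4 + 4 + 4 + 1 + 2 + 1 + 2 + 4 = 22 candies with no flavour reaching 5.
The next candy forces some flavour to 5, so 22 + 1 = 23.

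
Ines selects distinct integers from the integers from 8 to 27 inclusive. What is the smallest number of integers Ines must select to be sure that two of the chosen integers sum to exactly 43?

15

A set avoiding the sum 43 can contain at most one of each pair {x, 43−x}, plus the 8 elements whose complement lies outside the range.
The integers 8, …, 21 (14 of them) are such a set: any two sum to at least 8+9 = 17 and at most 20+21 = 41 < 43.
Any 15th integer completes one of the 6 pairs, so 15 choices force a sum of 43.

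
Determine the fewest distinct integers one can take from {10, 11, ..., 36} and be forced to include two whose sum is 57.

A set avoiding the sum 57 can contain at most one of each pair {x, 57−x}, plus the 11 elements whose complement lies outside the range.
The integers 10, …, 28 (19 of them) are such a set: any two sum to at least 10+11 = 21 and at most 27+28 = 55 < 57.
Any 20th integer completes one of the 8 pairs, so 20 choices force a sum of 57.

20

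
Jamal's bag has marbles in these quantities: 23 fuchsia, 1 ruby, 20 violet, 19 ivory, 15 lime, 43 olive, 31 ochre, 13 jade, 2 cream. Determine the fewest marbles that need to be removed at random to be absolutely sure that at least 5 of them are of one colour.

By the pigeonhole principle, put each drawn marble into a box by colour. The largest draw with every box below 5 takes min(count, 4) from each colour; colours with fewer than 4 contribute all they have.
Σ min(cᵢ, 4) = 4 + 1 + 4 + 4 + 4 + 4 + 4 + 4 + 2 = 31.
Draw number 31 + 1 = 32 must push one box to 5.

32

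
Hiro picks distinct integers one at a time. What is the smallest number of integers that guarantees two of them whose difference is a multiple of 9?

10

Integers whose pairwise differences are multiples of 9 are exactly those sharing a remainder mod 9. Pigeonhole: the 9 residue classes mod 9 are the pigeonholes.
With 9 integers one could put 1 in each residue class and have no class reach 2.
The 10th integer pushes some class to 2, so 9·1 + 1 = 10.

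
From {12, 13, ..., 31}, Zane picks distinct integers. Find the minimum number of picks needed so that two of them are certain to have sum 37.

Two chosen integers sum to 37 exactly when both halves of some pair {x, 37−x} with 12 ≤ x ≤ 37−x ≤ 25 are chosen — 7 such pairs.
The remaining 6 elements (those with no distinct partner in range) can never complete a 37-sum, so the worst case takes all of them and one from each pair: 6 + 7 = 13.
The 14th integer has to be the second member of some pair, so 13 + 1 = 14.

14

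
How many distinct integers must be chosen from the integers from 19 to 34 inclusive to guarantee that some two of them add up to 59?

Group the elements by complementary pair {x, 59−x}: {25,34}, {26,33}, {27,32}, …, giving 5 two-element pairs and 6 integers whose partner 59−x falls outside [19,34].
Treating each of those 11 groups as a pigeonhole, one can pick one integer per group — 11 integers — with no two summing to 59.
The 12th integer lands in an occupied pair, forcing a sum of 59.

12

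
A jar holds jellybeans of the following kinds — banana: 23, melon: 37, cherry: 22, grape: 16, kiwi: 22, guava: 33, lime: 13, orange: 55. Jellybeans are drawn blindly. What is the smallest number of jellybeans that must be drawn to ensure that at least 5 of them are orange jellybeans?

171

In the worst case for collecting orange jellybeans, every non-orange jellybean comes out first.
There are 23 + 37 + 22 + 16 + 22 + 33 + 13 = 166 non-orange jellybeans altogether.
After those, each further jellybean must be orange, so 166 + 5 = 171 draws guarantee 5 orange jellybeans.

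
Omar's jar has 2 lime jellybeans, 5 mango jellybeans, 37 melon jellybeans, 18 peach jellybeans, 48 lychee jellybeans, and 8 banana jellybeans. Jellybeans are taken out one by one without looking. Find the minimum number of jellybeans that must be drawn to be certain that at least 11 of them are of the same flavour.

An adversary could hand out at most 10 jellybeans per flavour (lime, mango, banana run out sooner): 2 + 5 + 10 + 10 + 10 + 8 = 45 jellybeans and still no flavour has 11.
By the pigeonhole principle, one more jellybean lands in a flavour already at 10, so 46 draws are enough and 45 are not.

46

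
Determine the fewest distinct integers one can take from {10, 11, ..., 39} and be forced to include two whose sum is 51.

Two chosen integers sum to 51 exactly when both halves of some pair {x, 51−x} with 12 ≤ x ≤ 51−x ≤ 39 are chosen — 14 such pairs.
The remaining 2 elements (those with no distinct partner in range) can never complete a 51-sum, so the worst case takes all of them and one from each pair: 2 + 14 = 16.
By pigeonhole, the 17th integer has to be the second member of some pair, so 16 + 1 = 17.

17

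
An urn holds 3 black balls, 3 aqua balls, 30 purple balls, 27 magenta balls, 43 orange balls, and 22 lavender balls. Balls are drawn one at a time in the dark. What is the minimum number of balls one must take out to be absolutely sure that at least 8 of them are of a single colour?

By the pigeonhole principle, the 6 colours are the holes; the balls drawn are the pigeons.
To avoid 8 of any one colour, the worst case takes at most 7 of each colour, or every ball of a colour that has fewer than 7.
That gives 3 + 3 + 7 + 7 + 7 + 7 = 34 balls with no colour reaching 8.
The next ball forces some colour to 8, so 34 + 1 = 35.

35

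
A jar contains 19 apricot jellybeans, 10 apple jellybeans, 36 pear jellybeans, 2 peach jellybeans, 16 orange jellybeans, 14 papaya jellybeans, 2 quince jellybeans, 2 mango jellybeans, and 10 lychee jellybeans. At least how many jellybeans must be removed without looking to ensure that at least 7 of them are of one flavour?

43

By pigeonhole, the 9 flavours are the holes; the jellybeans drawn are the pigeons.
To avoid 7 of any one flavour, the worst case takes at most 6 of each flavour, or every jellybean of a flavour that has fewer than 6.
That gives 6 + 6 + 6 + 2 + 6 + 6 + 2 + 2 + 6 = 42 jellybeans with no flavour reaching 7.
The next jellybean forces some flavour to 7, so 42 + 1 = 43.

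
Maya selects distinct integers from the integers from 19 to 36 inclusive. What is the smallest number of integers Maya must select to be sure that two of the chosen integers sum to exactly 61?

13

Group the elements by complementary pair {x, 61−x}: {25,36}, {26,35}, {27,34}, …, giving 6 two-element pairs and 6 integers whose partner 61−x falls outside [19,36].
By pigeonhole, treating each of those 12 groups as a pigeonhole, one can pick one integer per group — 12 integers — with no two summing to 61.
The 13th integer lands in an occupied pair, forcing a sum of 61.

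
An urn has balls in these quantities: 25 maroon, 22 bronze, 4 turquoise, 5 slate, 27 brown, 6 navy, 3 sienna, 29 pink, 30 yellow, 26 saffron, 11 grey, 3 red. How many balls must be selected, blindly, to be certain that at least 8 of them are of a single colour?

By the pigeonhole principle, the 12 colours are the holes; the balls drawn are the pigeons.
To avoid 8 of any one colour, the worst case takes at most 7 of each colour, or every ball of a colour that has fewer than 7.
That gives 7 + 7 + 4 + 5 + 7 + 6 + 3 + 7 + 7 + 7 + 7 + 3 = 70 balls with no colour reaching 8.
The next ball forces some colour to 8, so 70 + 1 = 71.

71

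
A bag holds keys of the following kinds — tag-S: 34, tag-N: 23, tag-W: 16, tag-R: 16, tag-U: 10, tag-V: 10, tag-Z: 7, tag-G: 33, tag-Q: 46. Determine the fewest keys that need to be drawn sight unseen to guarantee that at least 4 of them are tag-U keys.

In the worst case for collecting tag-U keys, every non-tag-U key comes out first.
There are 34 + 23 + 16 + 16 + 10 + 7 + 33 + 46 = 185 non-tag-U keys altogether.
After those, each further key must be tag-U, so 185 + 4 = 189 draws guarantee 4 tag-U keys.

189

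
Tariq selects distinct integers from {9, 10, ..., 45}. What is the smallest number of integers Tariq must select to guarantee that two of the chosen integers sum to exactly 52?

21

Group the elements by complementary pair {x, 52−x}: {9,43}, {10,42}, {11,41}, …, giving 17 two-element pairs; the single value 26 (it cannot pair with itself since the integers are distinct); and 2 integers whose partner 52−x falls outside [9,45].
By pigeonhole, treating each of those 20 groups as a pigeonhole, one can pick one integer per group — 20 integers — with no two summing to 52.
The 21st integer lands in an occupied pair, forcing a sum of 52.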